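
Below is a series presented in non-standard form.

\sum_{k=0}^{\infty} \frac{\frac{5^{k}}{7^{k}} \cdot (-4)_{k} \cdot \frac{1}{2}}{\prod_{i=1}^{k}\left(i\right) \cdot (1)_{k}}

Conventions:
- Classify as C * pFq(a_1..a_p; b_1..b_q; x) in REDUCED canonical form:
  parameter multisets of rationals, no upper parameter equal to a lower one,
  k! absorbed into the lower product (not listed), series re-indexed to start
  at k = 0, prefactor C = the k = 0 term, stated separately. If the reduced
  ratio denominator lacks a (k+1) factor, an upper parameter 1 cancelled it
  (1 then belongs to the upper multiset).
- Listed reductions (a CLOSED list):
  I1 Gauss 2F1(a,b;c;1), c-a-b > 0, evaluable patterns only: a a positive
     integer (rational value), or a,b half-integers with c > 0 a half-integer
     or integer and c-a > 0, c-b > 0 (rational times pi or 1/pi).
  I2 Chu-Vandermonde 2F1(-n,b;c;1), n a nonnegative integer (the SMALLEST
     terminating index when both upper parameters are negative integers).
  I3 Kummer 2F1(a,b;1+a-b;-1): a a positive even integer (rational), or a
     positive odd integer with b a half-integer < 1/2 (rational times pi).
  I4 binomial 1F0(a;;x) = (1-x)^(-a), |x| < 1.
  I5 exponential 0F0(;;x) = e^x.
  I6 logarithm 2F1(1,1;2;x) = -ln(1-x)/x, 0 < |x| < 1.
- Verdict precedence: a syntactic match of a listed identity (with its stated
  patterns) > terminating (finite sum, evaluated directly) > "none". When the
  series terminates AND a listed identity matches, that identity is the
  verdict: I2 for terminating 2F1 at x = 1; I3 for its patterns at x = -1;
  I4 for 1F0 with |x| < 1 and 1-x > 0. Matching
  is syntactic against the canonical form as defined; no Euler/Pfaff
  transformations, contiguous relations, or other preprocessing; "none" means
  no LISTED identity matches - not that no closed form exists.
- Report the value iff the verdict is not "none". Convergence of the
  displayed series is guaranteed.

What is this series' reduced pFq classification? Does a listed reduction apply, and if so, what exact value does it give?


At argument \frac{5}{7}: a 1F1 with upper {-4}, lower {1}, scaled by C = \frac{1}{2}. Verdict: terminating at k = 4: the factor (-4)_k kills every later term; summing the 5 survivors is exact. Exact value: -\frac{32191}{115248}.

First insight: from the first term \frac{1}{2}: the lower running product (C = 1/2) is a rising factorial.
Consecutive-term ratio: r(k) = \frac{5}{7} * (k-4) / [(k+1) (k+1)] ; factor over Q: parameters, x = \frac{5}{7}, and C = \frac{1}{2}.


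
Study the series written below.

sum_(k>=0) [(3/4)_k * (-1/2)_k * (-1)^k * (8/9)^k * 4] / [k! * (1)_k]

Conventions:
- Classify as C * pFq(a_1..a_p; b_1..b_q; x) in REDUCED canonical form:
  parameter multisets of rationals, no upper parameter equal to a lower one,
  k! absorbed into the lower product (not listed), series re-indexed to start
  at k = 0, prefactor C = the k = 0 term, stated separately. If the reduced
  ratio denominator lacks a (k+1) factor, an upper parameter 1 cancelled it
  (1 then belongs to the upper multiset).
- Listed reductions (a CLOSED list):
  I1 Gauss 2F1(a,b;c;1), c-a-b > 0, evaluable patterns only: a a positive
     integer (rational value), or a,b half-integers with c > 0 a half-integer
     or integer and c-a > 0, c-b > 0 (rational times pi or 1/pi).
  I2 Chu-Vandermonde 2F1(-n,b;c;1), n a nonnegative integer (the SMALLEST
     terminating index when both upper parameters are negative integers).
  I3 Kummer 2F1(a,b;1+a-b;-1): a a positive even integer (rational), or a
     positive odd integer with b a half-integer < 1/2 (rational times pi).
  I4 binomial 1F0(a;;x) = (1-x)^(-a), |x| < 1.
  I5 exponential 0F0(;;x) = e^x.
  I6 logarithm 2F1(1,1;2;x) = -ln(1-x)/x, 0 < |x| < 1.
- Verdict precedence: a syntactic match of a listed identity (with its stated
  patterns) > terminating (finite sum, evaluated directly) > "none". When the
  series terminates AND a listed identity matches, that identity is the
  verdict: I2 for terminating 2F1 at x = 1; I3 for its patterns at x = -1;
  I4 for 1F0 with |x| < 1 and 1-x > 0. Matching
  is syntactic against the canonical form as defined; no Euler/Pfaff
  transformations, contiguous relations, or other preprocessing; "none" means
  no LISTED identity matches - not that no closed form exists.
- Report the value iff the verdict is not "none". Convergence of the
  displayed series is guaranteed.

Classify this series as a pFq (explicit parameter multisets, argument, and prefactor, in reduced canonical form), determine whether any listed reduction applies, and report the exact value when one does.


With C = 4: the canonical form is 2F1(-1/2, 3/4; 1; -8/9). Verdict: none (x = -8/9): each listed identity misses the multisets {-1/2, 3/4} ; {1}.

The tell: x = (-8/9) and the (-1)^k factor (prefactor 4) folds into the argument's sign.
Consecutive-term ratio: r(k) = (-8/9) * (k-1/2) (k+3/4) / [(k+1) (k+1)] - rational in k. x = (-8/9); t_0 = 4; negate the roots.


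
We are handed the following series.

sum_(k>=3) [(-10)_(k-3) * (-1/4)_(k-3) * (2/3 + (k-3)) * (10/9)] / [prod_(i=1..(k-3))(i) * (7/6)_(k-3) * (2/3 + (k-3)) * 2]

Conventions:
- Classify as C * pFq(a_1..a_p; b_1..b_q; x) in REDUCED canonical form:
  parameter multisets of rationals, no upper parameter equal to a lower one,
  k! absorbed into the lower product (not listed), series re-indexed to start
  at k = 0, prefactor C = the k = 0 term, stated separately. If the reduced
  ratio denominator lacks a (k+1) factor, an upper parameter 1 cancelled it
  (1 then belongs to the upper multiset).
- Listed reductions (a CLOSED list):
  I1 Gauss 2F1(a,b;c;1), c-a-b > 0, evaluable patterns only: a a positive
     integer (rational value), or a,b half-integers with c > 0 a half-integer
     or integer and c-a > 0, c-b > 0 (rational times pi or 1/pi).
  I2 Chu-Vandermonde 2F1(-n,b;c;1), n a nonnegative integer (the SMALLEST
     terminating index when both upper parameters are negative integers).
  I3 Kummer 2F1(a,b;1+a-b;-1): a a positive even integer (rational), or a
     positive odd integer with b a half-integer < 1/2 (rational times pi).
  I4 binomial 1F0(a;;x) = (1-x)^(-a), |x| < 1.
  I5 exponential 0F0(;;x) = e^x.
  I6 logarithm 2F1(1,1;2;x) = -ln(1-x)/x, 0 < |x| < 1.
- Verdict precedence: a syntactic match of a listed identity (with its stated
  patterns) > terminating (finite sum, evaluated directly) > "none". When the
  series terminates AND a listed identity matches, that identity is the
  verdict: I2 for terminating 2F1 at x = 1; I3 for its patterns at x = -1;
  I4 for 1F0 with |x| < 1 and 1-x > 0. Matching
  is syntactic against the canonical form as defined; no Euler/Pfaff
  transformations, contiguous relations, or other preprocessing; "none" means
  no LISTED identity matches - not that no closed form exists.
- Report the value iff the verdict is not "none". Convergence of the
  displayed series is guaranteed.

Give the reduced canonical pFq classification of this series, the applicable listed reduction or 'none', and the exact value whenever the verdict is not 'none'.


The series (x = 1) is 2F1: upper {-10, -1/4}, lower {7/6}, prefactor 5/9. Verdict: the Chu-Vandermonde identity I2 matches (terminating 2F1 at x = 1 with n = 10, b = -1/4, c = 7/6). Value: 27204232519325/25813913803776.

Structural cue: x = 1 and the factor k + 2/3 cancels (top and bottom), leaving C = 5/9.
Term ratio: r(k) = 1 * (k-10) (k-1/4) / [(k+7/6) (k+1)] - rational in k. x = 1; t_0 = 5/9; negate the roots.


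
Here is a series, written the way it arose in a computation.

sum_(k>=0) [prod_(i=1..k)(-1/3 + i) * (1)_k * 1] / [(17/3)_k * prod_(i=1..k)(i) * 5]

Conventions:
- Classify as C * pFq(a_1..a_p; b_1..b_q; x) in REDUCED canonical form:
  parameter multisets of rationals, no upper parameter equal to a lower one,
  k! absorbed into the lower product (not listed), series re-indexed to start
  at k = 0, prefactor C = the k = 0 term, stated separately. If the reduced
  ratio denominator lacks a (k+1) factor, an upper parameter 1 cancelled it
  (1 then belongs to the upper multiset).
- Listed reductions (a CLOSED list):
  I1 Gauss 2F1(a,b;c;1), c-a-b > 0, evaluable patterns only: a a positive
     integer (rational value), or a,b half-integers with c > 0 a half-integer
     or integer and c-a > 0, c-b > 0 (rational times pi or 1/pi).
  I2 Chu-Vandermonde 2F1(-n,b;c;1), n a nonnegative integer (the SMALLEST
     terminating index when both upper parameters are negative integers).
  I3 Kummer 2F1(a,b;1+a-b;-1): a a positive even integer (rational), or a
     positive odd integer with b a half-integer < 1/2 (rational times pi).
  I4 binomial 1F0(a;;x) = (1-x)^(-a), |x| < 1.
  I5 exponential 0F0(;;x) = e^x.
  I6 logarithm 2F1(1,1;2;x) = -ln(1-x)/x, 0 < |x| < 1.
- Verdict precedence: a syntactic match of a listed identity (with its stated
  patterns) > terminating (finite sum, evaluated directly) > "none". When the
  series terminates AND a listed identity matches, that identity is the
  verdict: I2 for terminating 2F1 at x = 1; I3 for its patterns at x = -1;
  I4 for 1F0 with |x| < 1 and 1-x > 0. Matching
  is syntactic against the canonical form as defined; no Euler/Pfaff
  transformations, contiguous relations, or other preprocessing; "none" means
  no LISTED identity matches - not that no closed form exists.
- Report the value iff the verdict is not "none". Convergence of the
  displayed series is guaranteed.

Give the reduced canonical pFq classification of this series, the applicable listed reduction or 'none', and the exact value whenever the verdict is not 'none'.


Key step: t_0 being 1/5, the product of the first k integers (C = 1/5, x = 1) is k!.
Term ratio: r(k) = 1 * (k+2/3) (k+1) / [(k+17/3) (k+1)] - rational in k, leading ratio 1; with t_0 = 1/5, classification follows.

At argument 1: a 2F1 with upper {2/3, 1}, lower {17/3}, scaled by C = 1/5. Verdict: this is Gauss's theorem (I1) (x = 1: the Gamma ratio telescopes since c-a-b = 4 > 0 and a = 1 in Z>0). Exact value: 7/30.


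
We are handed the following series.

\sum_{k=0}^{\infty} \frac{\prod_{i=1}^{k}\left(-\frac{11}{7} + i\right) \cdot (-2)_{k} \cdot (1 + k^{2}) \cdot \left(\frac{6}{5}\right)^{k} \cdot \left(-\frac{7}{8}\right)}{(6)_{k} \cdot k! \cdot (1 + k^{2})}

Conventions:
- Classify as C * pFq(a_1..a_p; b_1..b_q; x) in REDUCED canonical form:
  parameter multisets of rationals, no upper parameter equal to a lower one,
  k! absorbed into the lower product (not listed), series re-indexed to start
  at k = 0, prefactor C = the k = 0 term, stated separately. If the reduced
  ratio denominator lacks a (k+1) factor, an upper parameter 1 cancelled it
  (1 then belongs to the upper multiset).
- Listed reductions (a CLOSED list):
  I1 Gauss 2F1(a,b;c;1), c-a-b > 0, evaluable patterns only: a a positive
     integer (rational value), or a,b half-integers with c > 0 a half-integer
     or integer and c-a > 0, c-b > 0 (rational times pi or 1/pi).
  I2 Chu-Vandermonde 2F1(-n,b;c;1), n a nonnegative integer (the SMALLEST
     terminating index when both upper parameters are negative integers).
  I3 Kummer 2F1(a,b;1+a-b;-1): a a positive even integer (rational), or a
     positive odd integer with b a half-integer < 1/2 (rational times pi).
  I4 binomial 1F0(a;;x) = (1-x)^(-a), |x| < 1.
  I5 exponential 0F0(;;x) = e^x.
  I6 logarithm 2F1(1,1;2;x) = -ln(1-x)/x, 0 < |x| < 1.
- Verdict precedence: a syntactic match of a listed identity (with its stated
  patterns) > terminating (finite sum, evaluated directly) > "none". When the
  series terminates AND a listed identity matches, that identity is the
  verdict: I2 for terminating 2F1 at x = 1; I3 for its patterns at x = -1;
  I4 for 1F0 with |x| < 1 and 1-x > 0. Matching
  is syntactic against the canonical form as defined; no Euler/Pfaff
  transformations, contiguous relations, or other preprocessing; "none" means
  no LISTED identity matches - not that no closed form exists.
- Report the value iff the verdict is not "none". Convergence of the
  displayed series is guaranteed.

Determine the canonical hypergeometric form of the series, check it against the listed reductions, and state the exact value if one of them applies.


Structural cue: x = \frac{6}{5} and the running product (C = -7/8, x = 6/5) telescopes to a rising factorial.
Adjacent-term ratio: r(k) = \frac{6}{5} * (k-2) (k-\frac{4}{7}) / [(k+6) (k+1)] - poly over poly, x = \frac{6}{5} from leading terms; C = -\frac{7}{8} at k = 0.

Prefactor -\frac{7}{8}, argument \frac{6}{5}: 2F1 with upper {-2, -\frac{4}{7}} over lower {6}. Verdict: terminating (-2 upstairs). 3 nonzero terms in all; added directly. Sum: -\frac{10463}{9800}.


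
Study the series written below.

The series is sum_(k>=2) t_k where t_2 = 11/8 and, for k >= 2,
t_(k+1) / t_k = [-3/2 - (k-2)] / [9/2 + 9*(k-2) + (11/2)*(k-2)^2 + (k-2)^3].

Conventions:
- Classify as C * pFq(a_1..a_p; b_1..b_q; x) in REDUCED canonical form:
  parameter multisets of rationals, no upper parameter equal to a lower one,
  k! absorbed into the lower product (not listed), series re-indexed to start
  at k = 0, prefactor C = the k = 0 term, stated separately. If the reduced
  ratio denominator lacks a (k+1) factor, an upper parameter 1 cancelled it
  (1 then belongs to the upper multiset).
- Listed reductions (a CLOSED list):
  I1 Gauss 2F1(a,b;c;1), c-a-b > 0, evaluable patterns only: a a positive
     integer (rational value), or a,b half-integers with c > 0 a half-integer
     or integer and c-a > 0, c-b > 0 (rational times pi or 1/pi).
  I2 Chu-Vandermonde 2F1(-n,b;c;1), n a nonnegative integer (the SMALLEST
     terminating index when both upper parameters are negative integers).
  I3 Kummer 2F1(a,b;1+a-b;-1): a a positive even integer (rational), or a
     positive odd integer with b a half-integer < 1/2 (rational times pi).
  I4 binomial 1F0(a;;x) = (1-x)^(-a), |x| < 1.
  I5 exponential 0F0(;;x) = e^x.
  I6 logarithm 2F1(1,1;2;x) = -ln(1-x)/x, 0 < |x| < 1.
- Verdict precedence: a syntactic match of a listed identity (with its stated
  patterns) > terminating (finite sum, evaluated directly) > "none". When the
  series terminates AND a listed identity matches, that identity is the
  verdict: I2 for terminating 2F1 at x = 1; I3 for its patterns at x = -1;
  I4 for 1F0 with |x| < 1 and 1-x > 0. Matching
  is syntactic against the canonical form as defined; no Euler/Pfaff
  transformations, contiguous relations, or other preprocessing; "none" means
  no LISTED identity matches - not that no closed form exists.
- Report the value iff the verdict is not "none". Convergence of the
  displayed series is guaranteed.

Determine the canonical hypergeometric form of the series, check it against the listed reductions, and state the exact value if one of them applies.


At argument -1: a 0F1 with upper {-}, lower {3}, scaled by C = 11/8. Verdict: none - at argument -1 the multisets {-} ; {3} match no listed identity.

The tell: t_0 being 11/8, the expanded ratio factors over Q; C = 11/8, roots give parameters.
Step ratio: r(k) = (-1) * 1 / [(k+3) (k+1)] - rational in k, leading ratio (-1); with t_0 = 11/8, classification follows.


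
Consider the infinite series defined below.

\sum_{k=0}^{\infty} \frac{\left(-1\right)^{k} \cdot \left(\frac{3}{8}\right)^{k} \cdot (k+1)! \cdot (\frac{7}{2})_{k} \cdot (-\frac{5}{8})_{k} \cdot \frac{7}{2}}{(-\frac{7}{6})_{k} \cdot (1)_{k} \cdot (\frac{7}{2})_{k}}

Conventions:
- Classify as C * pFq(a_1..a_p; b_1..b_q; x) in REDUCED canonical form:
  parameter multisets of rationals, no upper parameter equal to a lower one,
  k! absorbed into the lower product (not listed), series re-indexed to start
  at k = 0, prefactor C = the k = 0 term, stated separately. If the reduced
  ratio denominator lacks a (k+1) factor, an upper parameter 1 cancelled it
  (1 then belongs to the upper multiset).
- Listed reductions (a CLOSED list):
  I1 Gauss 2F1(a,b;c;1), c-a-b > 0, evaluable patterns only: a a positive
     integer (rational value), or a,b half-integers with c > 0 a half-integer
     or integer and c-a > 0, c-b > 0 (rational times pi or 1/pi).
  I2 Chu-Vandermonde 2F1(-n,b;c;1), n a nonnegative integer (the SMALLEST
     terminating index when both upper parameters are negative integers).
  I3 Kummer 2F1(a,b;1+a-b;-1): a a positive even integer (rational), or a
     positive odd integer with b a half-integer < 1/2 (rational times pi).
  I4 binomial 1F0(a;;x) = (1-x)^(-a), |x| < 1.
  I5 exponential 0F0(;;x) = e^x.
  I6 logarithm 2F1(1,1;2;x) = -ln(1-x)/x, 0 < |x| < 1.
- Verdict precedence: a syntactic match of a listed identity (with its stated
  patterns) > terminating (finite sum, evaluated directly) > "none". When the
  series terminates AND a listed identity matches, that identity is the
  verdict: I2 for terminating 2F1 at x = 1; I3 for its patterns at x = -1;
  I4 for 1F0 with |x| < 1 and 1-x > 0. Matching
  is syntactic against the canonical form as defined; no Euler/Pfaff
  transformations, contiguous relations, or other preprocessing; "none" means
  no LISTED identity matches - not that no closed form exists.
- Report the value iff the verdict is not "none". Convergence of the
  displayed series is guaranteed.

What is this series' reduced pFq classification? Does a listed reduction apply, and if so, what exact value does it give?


The series (x = -\frac{3}{8}) is 2F1: upper {-\frac{5}{8}, 2}, lower {-\frac{7}{6}}, prefactor \frac{7}{2}. Verdict: none. Every listed pattern misses the 2F1 form at -\frac{3}{8}, upper {-\frac{5}{8}, 2}.

First insight: t_0 being \frac{7}{2}, the parameter 7/2 appears in both the upper and lower lists and cancels.
Ratio: r(k) = -\frac{3}{8} * (k-\frac{5}{8}) (k+2) / [(k-\frac{7}{6}) (k+1)] - poly over poly, x = -\frac{3}{8} from leading terms; C = \frac{7}{2} at k = 0.


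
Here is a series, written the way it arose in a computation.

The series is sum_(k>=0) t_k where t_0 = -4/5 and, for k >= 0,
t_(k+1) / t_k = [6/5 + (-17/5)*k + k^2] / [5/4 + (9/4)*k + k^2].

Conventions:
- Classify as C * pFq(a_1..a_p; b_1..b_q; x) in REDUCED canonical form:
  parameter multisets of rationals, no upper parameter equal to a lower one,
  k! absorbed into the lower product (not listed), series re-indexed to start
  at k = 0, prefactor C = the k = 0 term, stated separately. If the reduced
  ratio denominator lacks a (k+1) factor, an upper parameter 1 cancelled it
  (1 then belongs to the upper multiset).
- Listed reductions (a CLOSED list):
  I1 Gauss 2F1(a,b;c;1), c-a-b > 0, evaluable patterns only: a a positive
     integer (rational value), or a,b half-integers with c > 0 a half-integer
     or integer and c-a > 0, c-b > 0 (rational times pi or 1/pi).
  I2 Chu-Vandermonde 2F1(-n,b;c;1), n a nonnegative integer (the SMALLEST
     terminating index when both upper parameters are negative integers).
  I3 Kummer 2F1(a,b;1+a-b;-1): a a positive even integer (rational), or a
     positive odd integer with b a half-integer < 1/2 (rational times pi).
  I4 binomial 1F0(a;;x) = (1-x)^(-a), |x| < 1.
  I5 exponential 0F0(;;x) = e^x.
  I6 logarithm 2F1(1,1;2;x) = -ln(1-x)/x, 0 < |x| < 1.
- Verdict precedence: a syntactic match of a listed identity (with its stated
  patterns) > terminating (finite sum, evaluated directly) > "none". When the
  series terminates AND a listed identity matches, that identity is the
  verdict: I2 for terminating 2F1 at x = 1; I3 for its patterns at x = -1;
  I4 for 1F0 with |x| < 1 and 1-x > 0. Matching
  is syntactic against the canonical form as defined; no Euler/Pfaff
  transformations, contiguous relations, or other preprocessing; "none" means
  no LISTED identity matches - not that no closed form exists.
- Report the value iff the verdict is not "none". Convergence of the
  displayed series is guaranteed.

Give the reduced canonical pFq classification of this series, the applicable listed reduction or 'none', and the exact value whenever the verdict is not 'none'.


At argument 1: a 2F1 with upper {-3, -2/5}, lower {5/4}, scaled by C = -4/5. Verdict (x = 1): Chu-Vandermonde (I2) applies (terminating 2F1 at x = 1 with n = 3, b = -2/5, c = 5/4). Exact value: -170236/121875.

Key observation: t_0 being -4/5, the expanded ratio factors over Q; prefactor -4/5, roots give parameters.
Term ratio: r(k) = 1 * (k-3) (k-2/5) / [(k+5/4) (k+1)] - poly over poly, x = 1 from leading terms; C = -4/5 at k = 0.


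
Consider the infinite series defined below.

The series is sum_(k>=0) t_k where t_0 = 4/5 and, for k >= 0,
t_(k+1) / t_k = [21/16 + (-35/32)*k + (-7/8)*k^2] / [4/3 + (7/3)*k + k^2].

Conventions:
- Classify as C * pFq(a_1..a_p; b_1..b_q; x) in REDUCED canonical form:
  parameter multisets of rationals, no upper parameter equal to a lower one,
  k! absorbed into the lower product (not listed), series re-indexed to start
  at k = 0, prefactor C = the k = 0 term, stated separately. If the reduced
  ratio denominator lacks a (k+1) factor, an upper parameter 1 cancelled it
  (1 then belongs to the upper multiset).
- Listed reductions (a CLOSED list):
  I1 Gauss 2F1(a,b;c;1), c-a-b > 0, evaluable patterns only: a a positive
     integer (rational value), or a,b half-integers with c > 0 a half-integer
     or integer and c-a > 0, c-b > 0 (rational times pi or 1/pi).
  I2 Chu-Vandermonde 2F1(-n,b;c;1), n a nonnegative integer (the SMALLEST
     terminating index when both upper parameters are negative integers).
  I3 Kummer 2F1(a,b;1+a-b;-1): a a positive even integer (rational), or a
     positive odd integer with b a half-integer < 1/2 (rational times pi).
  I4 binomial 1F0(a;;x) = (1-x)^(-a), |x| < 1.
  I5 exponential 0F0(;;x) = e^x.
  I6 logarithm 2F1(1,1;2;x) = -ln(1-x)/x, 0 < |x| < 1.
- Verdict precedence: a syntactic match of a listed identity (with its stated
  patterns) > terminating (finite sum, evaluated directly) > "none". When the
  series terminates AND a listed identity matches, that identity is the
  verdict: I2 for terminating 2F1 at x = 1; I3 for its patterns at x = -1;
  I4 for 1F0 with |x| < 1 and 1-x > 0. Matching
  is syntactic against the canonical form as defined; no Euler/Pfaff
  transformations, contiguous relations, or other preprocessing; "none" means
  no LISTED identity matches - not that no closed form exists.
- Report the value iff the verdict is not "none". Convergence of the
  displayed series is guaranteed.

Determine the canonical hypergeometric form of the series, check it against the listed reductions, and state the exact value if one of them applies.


With C = 4/5: the canonical form is 2F1(-3/4, 2; 4/3; -7/8). Verdict: none. Every listed pattern misses the 2F1 form at -7/8, upper {-3/4, 2}.

Key observation: x = (-7/8) and roots of the ratio polynomials (C = 4/5, x = -7/8) are the negated parameters.
Consecutive-term ratio: r(k) = (-7/8) * (k-3/4) (k+2) / [(k+4/3) (k+1)] ; factor over Q: parameters, x = (-7/8), and C = 4/5.


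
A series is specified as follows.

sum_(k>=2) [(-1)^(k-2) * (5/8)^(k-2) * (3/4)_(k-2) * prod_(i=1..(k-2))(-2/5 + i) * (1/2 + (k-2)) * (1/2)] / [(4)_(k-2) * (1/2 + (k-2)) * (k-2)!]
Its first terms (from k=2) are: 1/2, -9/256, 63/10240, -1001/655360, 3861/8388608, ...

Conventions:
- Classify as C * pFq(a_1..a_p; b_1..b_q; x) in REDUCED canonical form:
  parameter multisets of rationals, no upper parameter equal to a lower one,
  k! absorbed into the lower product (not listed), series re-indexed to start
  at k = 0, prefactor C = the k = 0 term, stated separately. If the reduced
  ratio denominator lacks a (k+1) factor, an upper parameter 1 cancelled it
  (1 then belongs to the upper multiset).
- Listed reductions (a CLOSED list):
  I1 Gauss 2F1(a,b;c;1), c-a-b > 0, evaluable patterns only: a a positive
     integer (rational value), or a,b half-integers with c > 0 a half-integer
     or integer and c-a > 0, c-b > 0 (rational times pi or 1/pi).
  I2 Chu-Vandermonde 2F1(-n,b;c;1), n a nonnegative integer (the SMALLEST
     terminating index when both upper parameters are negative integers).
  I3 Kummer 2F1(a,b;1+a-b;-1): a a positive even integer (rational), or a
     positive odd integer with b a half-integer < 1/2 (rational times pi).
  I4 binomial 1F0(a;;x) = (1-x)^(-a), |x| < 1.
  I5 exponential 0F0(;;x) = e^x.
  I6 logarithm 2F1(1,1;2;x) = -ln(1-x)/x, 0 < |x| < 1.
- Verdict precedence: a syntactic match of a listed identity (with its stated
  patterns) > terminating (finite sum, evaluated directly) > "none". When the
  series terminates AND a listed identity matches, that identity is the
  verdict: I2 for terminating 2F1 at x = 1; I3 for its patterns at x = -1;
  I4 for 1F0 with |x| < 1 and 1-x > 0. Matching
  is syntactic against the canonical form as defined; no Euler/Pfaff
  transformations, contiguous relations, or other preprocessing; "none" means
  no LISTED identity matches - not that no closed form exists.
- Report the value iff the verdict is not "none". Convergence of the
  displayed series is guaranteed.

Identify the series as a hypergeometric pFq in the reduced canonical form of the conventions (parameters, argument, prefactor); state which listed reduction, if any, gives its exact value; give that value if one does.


First insight: t_0 = 1/2 here, and the factor k + 1/2 cancels (top and bottom), leaving C = 1/2, x = -5/8.
Step ratio: r(k) = (-5/8) * (k+3/5) (k+3/4) / [(k+4) (k+1)] - rational in k, leading ratio (-5/8); with t_0 = 1/2, classification follows.

The series (x = -5/8) is 2F1: upper {3/5, 3/4}, lower {4}, prefactor 1/2. Verdict: none - at argument -5/8 the multisets {3/5, 3/4} ; {4} match no listed identity.


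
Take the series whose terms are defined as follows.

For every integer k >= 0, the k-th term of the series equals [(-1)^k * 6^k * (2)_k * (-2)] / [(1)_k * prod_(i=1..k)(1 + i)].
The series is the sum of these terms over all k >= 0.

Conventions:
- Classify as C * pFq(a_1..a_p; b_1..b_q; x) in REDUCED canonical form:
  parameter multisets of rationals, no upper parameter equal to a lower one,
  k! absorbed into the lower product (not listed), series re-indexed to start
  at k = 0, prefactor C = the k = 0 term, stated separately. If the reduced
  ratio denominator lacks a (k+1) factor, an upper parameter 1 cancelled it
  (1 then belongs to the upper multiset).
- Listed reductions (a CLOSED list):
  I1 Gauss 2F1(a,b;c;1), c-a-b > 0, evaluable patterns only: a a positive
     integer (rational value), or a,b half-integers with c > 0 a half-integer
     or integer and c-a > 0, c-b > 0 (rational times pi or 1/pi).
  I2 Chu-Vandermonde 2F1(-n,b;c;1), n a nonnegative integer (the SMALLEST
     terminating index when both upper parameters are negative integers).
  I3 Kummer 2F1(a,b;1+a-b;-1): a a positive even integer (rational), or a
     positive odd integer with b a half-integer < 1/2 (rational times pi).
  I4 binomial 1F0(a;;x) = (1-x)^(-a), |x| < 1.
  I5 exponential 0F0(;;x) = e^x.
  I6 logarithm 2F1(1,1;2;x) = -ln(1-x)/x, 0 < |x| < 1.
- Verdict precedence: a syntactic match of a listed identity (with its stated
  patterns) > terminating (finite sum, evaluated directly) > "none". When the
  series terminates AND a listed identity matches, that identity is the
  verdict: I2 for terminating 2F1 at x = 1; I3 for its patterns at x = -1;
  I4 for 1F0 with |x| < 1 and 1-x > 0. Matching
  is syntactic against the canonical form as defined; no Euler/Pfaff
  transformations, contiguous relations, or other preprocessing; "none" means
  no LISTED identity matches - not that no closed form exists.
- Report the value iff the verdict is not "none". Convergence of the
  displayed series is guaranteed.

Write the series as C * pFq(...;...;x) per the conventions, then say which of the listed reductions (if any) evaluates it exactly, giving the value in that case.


At argument -6: a 0F0 with upper {-}, lower {-}, scaled by C = -2. Verdict: the I5 exponential reduction applies (the 0F0 exponential series at x = -6). Its exact value is (-2) * e^(-6).

Key step: t_0 being -2, the lower running product (C = -2, x = -6) is a rising factorial.
Step ratio: r(k) = (-6) * 1 / [(k+1)] - rational in k, leading ratio (-6); with t_0 = -2, classification follows.


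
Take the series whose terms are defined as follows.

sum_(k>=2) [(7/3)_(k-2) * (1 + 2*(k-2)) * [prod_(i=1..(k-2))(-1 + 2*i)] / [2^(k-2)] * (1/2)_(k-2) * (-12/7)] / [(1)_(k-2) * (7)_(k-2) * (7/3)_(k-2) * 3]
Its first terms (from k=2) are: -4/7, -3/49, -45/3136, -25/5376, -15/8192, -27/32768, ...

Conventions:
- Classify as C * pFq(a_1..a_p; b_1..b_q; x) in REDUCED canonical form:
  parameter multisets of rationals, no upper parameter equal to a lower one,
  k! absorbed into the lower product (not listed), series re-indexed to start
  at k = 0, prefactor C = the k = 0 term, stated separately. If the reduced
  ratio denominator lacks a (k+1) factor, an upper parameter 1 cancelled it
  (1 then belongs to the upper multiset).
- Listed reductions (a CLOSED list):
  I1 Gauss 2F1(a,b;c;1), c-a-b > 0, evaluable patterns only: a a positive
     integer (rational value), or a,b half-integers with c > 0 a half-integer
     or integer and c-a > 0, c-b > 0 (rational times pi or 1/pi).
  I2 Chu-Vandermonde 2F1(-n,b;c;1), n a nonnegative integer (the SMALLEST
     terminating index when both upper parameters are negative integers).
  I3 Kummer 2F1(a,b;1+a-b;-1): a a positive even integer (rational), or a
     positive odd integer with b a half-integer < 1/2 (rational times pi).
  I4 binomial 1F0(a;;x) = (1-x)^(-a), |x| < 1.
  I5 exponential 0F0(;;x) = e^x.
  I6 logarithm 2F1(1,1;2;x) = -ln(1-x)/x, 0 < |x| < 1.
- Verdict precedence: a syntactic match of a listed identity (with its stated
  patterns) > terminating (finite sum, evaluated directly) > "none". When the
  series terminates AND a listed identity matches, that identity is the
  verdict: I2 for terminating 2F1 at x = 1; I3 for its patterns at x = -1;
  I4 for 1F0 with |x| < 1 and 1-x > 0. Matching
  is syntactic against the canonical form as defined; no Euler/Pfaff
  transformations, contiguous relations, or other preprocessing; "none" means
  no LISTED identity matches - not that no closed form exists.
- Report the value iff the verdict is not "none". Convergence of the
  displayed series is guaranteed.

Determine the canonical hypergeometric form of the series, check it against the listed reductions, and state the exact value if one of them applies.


Reduced: x = 1, 2F1, upper = {1/2, 3/2}, lower = {7}, C = -4/7. Verdict: Gauss (I1, half-integer pattern) matches (x = 1; upper {1/2, 3/2} half-integers, c = 7 in the evaluable pattern). Sum: (-1048576/509355) / pi.

Structural cue: x = 1 and the constant factors (prefactor -4/7) combine into one prefactor.
Adjacent-term ratio: r(k) = 1 * (k+1/2) (k+3/2) / [(k+7) (k+1)] - rational in k. x = 1; t_0 = -4/7; negate the roots.


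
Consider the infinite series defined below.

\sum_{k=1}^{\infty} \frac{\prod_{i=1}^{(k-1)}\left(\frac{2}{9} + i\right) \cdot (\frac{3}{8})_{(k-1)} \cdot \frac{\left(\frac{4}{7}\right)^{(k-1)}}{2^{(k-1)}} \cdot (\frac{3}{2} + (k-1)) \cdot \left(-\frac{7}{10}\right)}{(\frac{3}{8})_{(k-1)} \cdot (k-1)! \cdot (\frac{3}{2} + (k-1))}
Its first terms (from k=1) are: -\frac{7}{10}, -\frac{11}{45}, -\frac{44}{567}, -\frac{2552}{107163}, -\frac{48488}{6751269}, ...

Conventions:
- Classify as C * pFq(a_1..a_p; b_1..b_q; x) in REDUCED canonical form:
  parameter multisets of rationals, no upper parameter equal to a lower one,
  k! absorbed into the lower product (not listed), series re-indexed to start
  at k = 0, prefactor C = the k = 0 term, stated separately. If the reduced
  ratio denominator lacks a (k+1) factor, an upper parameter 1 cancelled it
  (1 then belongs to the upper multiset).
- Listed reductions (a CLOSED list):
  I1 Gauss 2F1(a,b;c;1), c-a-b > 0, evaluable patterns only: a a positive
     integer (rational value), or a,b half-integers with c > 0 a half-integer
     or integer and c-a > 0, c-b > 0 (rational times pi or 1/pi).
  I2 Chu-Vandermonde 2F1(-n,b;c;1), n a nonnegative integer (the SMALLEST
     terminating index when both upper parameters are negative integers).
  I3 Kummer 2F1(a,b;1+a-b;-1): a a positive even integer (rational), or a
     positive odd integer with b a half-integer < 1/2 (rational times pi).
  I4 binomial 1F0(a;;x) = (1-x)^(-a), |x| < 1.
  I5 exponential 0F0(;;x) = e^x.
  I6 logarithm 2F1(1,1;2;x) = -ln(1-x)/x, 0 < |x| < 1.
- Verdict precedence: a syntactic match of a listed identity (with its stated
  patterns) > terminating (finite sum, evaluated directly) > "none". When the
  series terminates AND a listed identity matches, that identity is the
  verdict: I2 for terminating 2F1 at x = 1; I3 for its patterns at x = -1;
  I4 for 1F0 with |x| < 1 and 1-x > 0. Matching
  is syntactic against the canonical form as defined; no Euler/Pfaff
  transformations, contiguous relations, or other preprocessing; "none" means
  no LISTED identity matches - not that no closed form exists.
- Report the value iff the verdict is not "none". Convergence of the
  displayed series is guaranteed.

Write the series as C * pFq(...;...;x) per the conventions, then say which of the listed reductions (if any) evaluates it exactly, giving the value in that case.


At argument \frac{2}{7}: a 1F0 with upper {\frac{11}{9}}, lower {-}, scaled by C = -\frac{7}{10}. Verdict: this is binomial (I4) (the 1F0 binomial series: exponent -11/9, x = \frac{2}{7}). Its exact value is \left(-\frac{7}{10}\right) \cdot \left(\frac{5}{7}\right)^{-\frac{11}{9}}.

First insight: t_0 being -\frac{7}{10}, the two k-th powers (C = -7/10) combine into one argument.
Adjacent-term ratio: r(k) = \frac{2}{7} * (k+\frac{11}{9}) / [(k+1)] - rational in k, leading ratio \frac{2}{7}; with t_0 = -\frac{7}{10}, classification follows.


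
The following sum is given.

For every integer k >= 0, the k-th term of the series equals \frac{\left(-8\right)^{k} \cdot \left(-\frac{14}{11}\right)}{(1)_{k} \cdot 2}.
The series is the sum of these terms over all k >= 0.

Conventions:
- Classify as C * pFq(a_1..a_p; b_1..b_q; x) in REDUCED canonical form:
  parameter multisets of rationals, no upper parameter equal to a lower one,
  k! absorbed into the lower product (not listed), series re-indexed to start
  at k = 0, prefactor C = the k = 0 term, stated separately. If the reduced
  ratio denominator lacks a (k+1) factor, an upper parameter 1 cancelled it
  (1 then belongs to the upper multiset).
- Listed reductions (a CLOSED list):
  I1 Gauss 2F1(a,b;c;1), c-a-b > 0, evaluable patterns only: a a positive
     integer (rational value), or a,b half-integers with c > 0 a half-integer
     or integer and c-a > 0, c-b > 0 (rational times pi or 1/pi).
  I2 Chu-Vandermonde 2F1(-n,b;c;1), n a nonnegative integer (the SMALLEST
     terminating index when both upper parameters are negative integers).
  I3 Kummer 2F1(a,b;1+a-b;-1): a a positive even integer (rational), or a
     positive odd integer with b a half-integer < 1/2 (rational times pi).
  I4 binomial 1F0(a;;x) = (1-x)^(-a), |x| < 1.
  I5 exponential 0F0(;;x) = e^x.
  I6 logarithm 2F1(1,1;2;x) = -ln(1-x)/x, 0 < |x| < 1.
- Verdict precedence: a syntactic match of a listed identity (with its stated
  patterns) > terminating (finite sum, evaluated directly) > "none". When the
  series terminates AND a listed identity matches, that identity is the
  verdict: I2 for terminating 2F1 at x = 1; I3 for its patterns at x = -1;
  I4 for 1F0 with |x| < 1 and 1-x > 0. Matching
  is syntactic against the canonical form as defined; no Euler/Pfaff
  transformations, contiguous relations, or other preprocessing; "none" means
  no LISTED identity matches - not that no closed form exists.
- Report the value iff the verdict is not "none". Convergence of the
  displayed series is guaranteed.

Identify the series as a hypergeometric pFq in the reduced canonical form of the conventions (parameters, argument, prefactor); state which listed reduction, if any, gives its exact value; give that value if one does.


Classification (C = -\frac{7}{11}): 0F0 with upper {-}, lower {-}, argument x = -8. Verdict: exponential (I5) fires (the 0F0 exponential series at x = -8). Value: \left(-\frac{7}{11}\right) \cdot e^{-8}.

Structural cue: t_0 = -\frac{7}{11} here, and the constant factors (C = -7/11, x = -8) combine into one prefactor.
Ratio: r(k) = -8 * 1 / [(k+1)] - poly over poly, x = -8 from leading terms; C = -\frac{7}{11} at k = 0.


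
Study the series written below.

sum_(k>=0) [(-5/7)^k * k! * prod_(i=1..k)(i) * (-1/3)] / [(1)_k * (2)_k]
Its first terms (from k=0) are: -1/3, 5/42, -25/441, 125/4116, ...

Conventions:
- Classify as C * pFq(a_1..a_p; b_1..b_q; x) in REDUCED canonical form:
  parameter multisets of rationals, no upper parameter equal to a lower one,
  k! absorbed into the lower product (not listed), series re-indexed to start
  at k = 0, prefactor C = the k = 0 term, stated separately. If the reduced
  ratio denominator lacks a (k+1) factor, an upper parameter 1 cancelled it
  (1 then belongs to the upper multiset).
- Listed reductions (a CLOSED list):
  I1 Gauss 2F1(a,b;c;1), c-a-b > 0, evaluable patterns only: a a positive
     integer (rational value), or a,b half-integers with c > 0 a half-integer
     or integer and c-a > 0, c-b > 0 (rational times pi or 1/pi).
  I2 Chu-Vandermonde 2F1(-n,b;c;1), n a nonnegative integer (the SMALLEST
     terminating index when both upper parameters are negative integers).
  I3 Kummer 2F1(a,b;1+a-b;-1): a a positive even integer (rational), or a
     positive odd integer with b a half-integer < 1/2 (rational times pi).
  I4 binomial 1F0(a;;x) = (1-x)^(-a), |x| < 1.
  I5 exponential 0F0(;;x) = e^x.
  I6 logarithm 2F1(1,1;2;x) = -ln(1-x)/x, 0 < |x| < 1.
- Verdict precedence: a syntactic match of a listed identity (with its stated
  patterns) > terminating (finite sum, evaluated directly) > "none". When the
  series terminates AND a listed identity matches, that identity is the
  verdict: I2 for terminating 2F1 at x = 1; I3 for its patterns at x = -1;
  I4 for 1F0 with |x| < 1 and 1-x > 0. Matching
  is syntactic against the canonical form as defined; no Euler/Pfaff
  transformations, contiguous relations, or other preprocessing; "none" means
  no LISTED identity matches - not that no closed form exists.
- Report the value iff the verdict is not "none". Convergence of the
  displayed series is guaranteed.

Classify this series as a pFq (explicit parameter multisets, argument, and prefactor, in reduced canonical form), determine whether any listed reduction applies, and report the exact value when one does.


The series (x = -5/7) is 2F1: upper {1, 1}, lower {2}, prefactor -1/3. Verdict (x = -5/7): the logarithmic series (I6) applies (the logarithm: parameters (1,1;2), x = -5/7). Hence: (-7/15) * ln(12/7).

Structural cue: t_0 being -1/3, the running product (C = -1/3, x = -5/7) telescopes to a rising factorial.
Term ratio: r(k) = (-5/7) * (k+1) (k+1) / [(k+2) (k+1)] - rational in k. x = (-5/7); t_0 = -1/3; negate the roots.


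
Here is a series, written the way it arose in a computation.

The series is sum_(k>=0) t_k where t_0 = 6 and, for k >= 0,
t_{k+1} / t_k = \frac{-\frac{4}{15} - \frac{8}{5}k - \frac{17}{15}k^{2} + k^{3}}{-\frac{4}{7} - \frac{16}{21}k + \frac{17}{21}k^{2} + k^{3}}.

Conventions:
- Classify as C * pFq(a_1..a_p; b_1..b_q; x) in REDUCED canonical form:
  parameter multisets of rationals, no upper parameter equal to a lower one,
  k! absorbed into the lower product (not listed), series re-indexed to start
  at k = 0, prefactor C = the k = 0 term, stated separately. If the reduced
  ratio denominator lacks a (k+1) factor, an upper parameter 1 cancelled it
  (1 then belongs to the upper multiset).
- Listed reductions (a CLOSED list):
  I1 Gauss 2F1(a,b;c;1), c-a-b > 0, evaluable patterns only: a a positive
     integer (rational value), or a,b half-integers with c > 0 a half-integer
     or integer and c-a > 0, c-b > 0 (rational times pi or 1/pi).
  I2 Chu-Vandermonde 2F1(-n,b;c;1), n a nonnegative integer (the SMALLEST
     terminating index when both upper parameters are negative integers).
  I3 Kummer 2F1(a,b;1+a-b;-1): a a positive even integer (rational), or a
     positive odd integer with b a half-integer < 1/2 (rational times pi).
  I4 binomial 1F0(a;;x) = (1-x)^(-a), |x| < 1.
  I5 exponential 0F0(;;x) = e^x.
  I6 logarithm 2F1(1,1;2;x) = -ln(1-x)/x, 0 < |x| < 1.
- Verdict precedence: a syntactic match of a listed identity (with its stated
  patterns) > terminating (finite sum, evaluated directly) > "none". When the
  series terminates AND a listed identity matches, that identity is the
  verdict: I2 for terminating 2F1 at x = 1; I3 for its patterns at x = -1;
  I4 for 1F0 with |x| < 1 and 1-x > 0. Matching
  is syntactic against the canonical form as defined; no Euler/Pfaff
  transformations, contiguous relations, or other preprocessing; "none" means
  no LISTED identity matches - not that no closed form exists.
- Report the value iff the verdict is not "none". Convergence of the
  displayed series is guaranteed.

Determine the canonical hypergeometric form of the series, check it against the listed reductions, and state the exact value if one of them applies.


x = 1 here; the reduced form reads 2F1, upper {-2, \frac{1}{5}}, lower {-\frac{6}{7}}, C = 6. Verdict: Chu-Vandermonde (I2) matches (terminating 2F1 at x = 1 with n = 2, b = 1/5, c = -\frac{6}{7}). Sum: -\frac{74}{25}.

Key observation: with t_0 = 6, roots of the ratio polynomials (C = 6) are the negated parameters.
Consecutive-term ratio: r(k) = 1 * (k-2) (k+\frac{1}{5}) / [(k-\frac{6}{7}) (k+1)] ; factor over Q: parameters, x = 1, and C = 6.
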